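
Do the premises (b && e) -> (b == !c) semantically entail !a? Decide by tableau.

No

Initial set: {T ((b && e) -> (b == !c)); F !a}.
T ((b && e) -> (b == !c)): β-rule — branch into F (b && e)  //  T (b == !c).
  branch 1 (add F (b && e)):
    F (b && e): β-rule — branch into F b  //  F e.
      branch 1.1 (add F b):
        ○ open, literals {a=1, b=0}.
      branch 1.2 (add F e):
        ○ open, literals {a=1, e=0}.
  branch 2 (add T (b == !c)):
    T (b == !c): β-rule — branch into T b, T !c  //  F b, F !c.
      branch 2.1 (add T b, T !c):
        ○ open, literals {a=1, b=1, c=0}.
      branch 2.2 (add F b, F !c):
        ○ open, literals {a=1, b=0, c=1}.
0 branches closed, 4 open.
An open branch gives a countermodel: a=1, b=0 (unmentioned atoms arbitrary); the premises hold there but the conclusion fails.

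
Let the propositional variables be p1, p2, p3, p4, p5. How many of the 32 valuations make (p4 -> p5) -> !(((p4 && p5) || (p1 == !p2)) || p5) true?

Initial set: {T ((p4 -> p5) -> !(((p4 && p5) || (p1 == !p2)) || p5))}.
T ((p4 -> p5) -> !(((p4 && p5) || (p1 == !p2)) || p5)): β-rule — branch into F (p4 -> p5)  //  T !(((p4 && p5) || (p1 == !p2)) || p5).
  branch 1 (add F (p4 -> p5)):
    F (p4 -> p5): α-rule — add T p4, F p5.
    ○ open, literals {p4=1, p5=0}.
  branch 2 (add T !(((p4 && p5) || (p1 == !p2)) || p5)):
    T !(((p4 && p5) || (p1 == !p2)) || p5): α-rule — add F ((p4 && p5) || (p1 == !p2)), F p5.
    F ((p4 && p5) || (p1 == !p2)): α-rule — add F (p4 && p5), F (p1 == !p2).
    F (p4 && p5): β-rule — branch into F p4  //  F p5.
      branch 2.1 (add F p4):
        F (p1 == !p2): β-rule — branch into T p1, F !p2  //  F p1, T !p2.
          branch 2.1.1 (add T p1, F !p2):
            ○ open, literals {p1=1, p2=1, p4=0, p5=0}.
          branch 2.1.2 (add F p1, T !p2):
            ○ open, literals {p1=0, p2=0, p4=0, p5=0}.
      branch 2.2 (add F p5):
        F (p1 == !p2): β-rule — branch into T p1, F !p2  //  F p1, T !p2.
          branch 2.2.1 (add T p1, F !p2):
            ○ open, literals {p1=1, p2=1, p5=0}.
          branch 2.2.2 (add F p1, T !p2):
            ○ open, literals {p1=0, p2=0, p5=0}.
0 branches closed, 5 open.
Each open branch fixes some atoms; the unmentioned ones are free. Counting distinct full assignments: branch {p4=1, p5=0} (p1, p2, p3) contributes 8 new; branch {p1=1, p2=1, p4=0, p5=0} (p3) contributes 2 new; branch {p1=0, p2=0, p4=0, p5=0} (p3) contributes 2 new; branch {p1=1, p2=1, p5=0} (p3, p4) contributes 0 new; branch {p1=0, p2=0, p5=0} (p3, p4) contributes 0 new. Total: 12.

12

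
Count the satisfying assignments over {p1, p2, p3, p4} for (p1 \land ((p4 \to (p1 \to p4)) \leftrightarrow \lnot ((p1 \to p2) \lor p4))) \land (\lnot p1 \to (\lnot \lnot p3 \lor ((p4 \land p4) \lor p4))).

2

Initial set: {((p1 \land ((p4 \to (p1 \to p4)) \leftrightarrow \lnot ((p1 \to p2) \lor p4))) \land (\lnot p1 \to (\lnot \lnot p3 \lor ((p4 \land p4) \lor p4))))}.
((p1 \land ((p4 \to (p1 \to p4)) \leftrightarrow \lnot ((p1 \to p2) \lor p4))) \land (\lnot p1 \to (\lnot \lnot p3 \lor ((p4 \land p4) \lor p4)))): α-rule — add (p1 \land ((p4 \to (p1 \to p4)) \leftrightarrow \lnot ((p1 \to p2) \lor p4))), (\lnot p1 \to (\lnot \lnot p3 \lor ((p4 \land p4) \lor p4))).
(p1 \land ((p4 \to (p1 \to p4)) \leftrightarrow \lnot ((p1 \to p2) \lor p4))): α-rule — add p1, ((p4 \to (p1 \to p4)) \leftrightarrow \lnot ((p1 \to p2) \lor p4)).
(\lnot p1 \to (\lnot \lnot p3 \lor ((p4 \land p4) \lor p4))): β-rule — branch into \lnot \lnot p1  //  (\lnot \lnot p3 \lor ((p4 \land p4) \lor p4)).
  branch 1 (add \lnot \lnot p1):
    ((p4 \to (p1 \to p4)) \leftrightarrow \lnot ((p1 \to p2) \lor p4)): β-rule — branch into (p4 \to (p1 \to p4)), \lnot ((p1 \to p2) \lor p4)  //  \lnot (p4 \to (p1 \to p4)), \lnot \lnot ((p1 \to p2) \lor p4).
      branch 1.1 (add (p4 \to (p1 \to p4)), \lnot ((p1 \to p2) \lor p4)):
        \lnot ((p1 \to p2) \lor p4): α-rule — add \lnot (p1 \to p2), \lnot p4.
        \lnot (p1 \to p2): α-rule — add p1, \lnot p2.
        (p4 \to (p1 \to p4)): β-rule — branch into \lnot p4  //  (p1 \to p4).
          branch 1.1.1 (add \lnot p4):
            ○ open, literals {p1=true, p2=false, p4=false}.
          branch 1.1.2 (add (p1 \to p4)):
            (p1 \to p4): β-rule — branch into \lnot p1  //  p4.
              branch 1.1.2.1 (add \lnot p1):
                × closes — contains both p1 and \lnot p1.
              branch 1.1.2.2 (add p4):
                × closes — contains both p4 and \lnot p4.
      branch 1.2 (add \lnot (p4 \to (p1 \to p4)), \lnot \lnot ((p1 \to p2) \lor p4)):
        \lnot (p4 \to (p1 \to p4)): α-rule — add p4, \lnot (p1 \to p4).
        \lnot (p1 \to p4): α-rule — add p1, \lnot p4.
        × closes — contains both p4 and \lnot p4.
  branch 2 (add (\lnot \lnot p3 \lor ((p4 \land p4) \lor p4))):
    ((p4 \to (p1 \to p4)) \leftrightarrow \lnot ((p1 \to p2) \lor p4)): β-rule — branch into (p4 \to (p1 \to p4)), \lnot ((p1 \to p2) \lor p4)  //  \lnot (p4 \to (p1 \to p4)), \lnot \lnot ((p1 \to p2) \lor p4).
      branch 2.1 (add (p4 \to (p1 \to p4)), \lnot ((p1 \to p2) \lor p4)):
        \lnot ((p1 \to p2) \lor p4): α-rule — add \lnot (p1 \to p2), \lnot p4.
        \lnot (p1 \to p2): α-rule — add p1, \lnot p2.
        (\lnot \lnot p3 \lor ((p4 \land p4) \lor p4)): β-rule — branch into \lnot \lnot p3  //  ((p4 \land p4) \lor p4).
          branch 2.1.1 (add \lnot \lnot p3):
            \lnot \lnot p3: drop double negation, giving p3.
            (p4 \to (p1 \to p4)): β-rule — branch into \lnot p4  //  (p1 \to p4).
              branch 2.1.1.1 (add \lnot p4):
                ○ open, literals {p1=true, p2=false, p3=true, p4=false}.
              branch 2.1.1.2 (add (p1 \to p4)):
                (p1 \to p4): β-rule — branch into \lnot p1  //  p4.
                  branch 2.1.1.2.1 (add \lnot p1):
                    × closes — contains both p1 and \lnot p1.
                  branch 2.1.1.2.2 (add p4):
                    × closes — contains both p4 and \lnot p4.
          branch 2.1.2 (add ((p4 \land p4) \lor p4)):
            (p4 \to (p1 \to p4)): β-rule — branch into \lnot p4  //  (p1 \to p4).
              branch 2.1.2.1 (add \lnot p4):
                ((p4 \land p4) \lor p4): β-rule — branch into (p4 \land p4)  //  p4.
                  branch 2.1.2.1.1 (add (p4 \land p4)):
                    (p4 \land p4): α-rule — add p4, p4.
                    × closes — contains both p4 and \lnot p4.
                  branch 2.1.2.1.2 (add p4):
                    × closes — contains both p4 and \lnot p4.
              branch 2.1.2.2 (add (p1 \to p4)):
                ((p4 \land p4) \lor p4): β-rule — branch into (p4 \land p4)  //  p4.
                  branch 2.1.2.2.1 (add (p4 \land p4)):
                    (p4 \land p4): α-rule — add p4, p4.
                    × closes — contains both p4 and \lnot p4.
                  branch 2.1.2.2.2 (add p4):
                    × closes — contains both p4 and \lnot p4.
      branch 2.2 (add \lnot (p4 \to (p1 \to p4)), \lnot \lnot ((p1 \to p2) \lor p4)):
        \lnot (p4 \to (p1 \to p4)): α-rule — add p4, \lnot (p1 \to p4).
        \lnot (p1 \to p4): α-rule — add p1, \lnot p4.
        × closes — contains both p4 and \lnot p4.
10 branches closed, 2 open.
Each open branch fixes some atoms; the unmentioned ones are free. Counting distinct full assignments: branch {p1=true, p2=false, p4=false} (p3) contributes 2 new; branch {p1=true, p2=false, p3=true, p4=false} (none free) contributes 0 new. Total: 2.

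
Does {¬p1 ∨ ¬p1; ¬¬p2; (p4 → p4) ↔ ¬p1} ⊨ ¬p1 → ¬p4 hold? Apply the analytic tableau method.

No

Initial set: {T (¬p1 ∨ ¬p1); T ¬¬p2; T ((p4 → p4) ↔ ¬p1); F (¬p1 → ¬p4)}.
T ¬¬p2: drop double negation, giving T p2.
F (¬p1 → ¬p4): α-rule — add T ¬p1, F ¬p4.
T (¬p1 ∨ ¬p1): β-rule — branch into T ¬p1  //  T ¬p1.
  branch 1 (add T ¬p1):
    T ((p4 → p4) ↔ ¬p1): β-rule — branch into T (p4 → p4), T ¬p1  //  F (p4 → p4), F ¬p1.
      branch 1.1 (add T (p4 → p4), T ¬p1):
        T (p4 → p4): β-rule — branch into F p4  //  T p4.
          branch 1.1.1 (add F p4):
            × closes — contains both p4 and ¬p4.
          branch 1.1.2 (add T p4):
            ○ open, literals {p1=F, p2=T, p4=T}.
      branch 1.2 (add F (p4 → p4), F ¬p1):
        × closes — contains both p1 and ¬p1.
  branch 2 (add T ¬p1):
    T ((p4 → p4) ↔ ¬p1): β-rule — branch into T (p4 → p4), T ¬p1  //  F (p4 → p4), F ¬p1.
      branch 2.1 (add T (p4 → p4), T ¬p1):
        T (p4 → p4): β-rule — branch into F p4  //  T p4.
          branch 2.1.1 (add F p4):
            × closes — contains both p4 and ¬p4.
          branch 2.1.2 (add T p4):
            ○ open, literals {p1=F, p2=T, p4=T}.
      branch 2.2 (add F (p4 → p4), F ¬p1):
        × closes — contains both p1 and ¬p1.
4 branches closed, 2 open.
An open branch gives a countermodel: p1=F, p2=T, p4=T (unmentioned atoms arbitrary); the premises hold there but the conclusion fails.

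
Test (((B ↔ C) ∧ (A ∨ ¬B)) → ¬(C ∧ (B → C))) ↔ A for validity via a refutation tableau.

Assume the negation and expand:
Initial set: {¬((((B ↔ C) ∧ (A ∨ ¬B)) → ¬(C ∧ (B → C))) ↔ A)}.
¬((((B ↔ C) ∧ (A ∨ ¬B)) → ¬(C ∧ (B → C))) ↔ A): β-rule — branch into (((B ↔ C) ∧ (A ∨ ¬B)) → ¬(C ∧ (B → C))), ¬A  //  ¬(((B ↔ C) ∧ (A ∨ ¬B)) → ¬(C ∧ (B → C))), A.
  branch 1 (add (((B ↔ C) ∧ (A ∨ ¬B)) → ¬(C ∧ (B → C))), ¬A):
    (((B ↔ C) ∧ (A ∨ ¬B)) → ¬(C ∧ (B → C))): β-rule — branch into ¬((B ↔ C) ∧ (A ∨ ¬B))  //  ¬(C ∧ (B → C)).
      branch 1.1 (add ¬((B ↔ C) ∧ (A ∨ ¬B))):
        ¬((B ↔ C) ∧ (A ∨ ¬B)): β-rule — branch into ¬(B ↔ C)  //  ¬(A ∨ ¬B).
          branch 1.1.1 (add ¬(B ↔ C)):
            ¬(B ↔ C): β-rule — branch into B, ¬C  //  ¬B, C.
              branch 1.1.1.1 (add B, ¬C):
                ○ open, literals {A=F, B=T, C=F}.
              branch 1.1.1.2 (add ¬B, C):
                ○ open, literals {A=F, B=F, C=T}.
          branch 1.1.2 (add ¬(A ∨ ¬B)):
            ¬(A ∨ ¬B): α-rule — add ¬A, ¬¬B.
            ○ open, literals {A=F, B=T}.
      branch 1.2 (add ¬(C ∧ (B → C))):
        ¬(C ∧ (B → C)): β-rule — branch into ¬C  //  ¬(B → C).
          branch 1.2.1 (add ¬C):
            ○ open, literals {A=F, C=F}.
          branch 1.2.2 (add ¬(B → C)):
            ¬(B → C): α-rule — add B, ¬C.
            ○ open, literals {A=F, B=T, C=F}.
  branch 2 (add ¬(((B ↔ C) ∧ (A ∨ ¬B)) → ¬(C ∧ (B → C))), A):
    ¬(((B ↔ C) ∧ (A ∨ ¬B)) → ¬(C ∧ (B → C))): α-rule — add ((B ↔ C) ∧ (A ∨ ¬B)), ¬¬(C ∧ (B → C)).
    ((B ↔ C) ∧ (A ∨ ¬B)): α-rule — add (B ↔ C), (A ∨ ¬B).
    ¬¬(C ∧ (B → C)): α-rule — add C, (B → C).
    (B ↔ C): β-rule — branch into B, C  //  ¬B, ¬C.
      branch 2.1 (add B, C):
        (A ∨ ¬B): β-rule — branch into A  //  ¬B.
          branch 2.1.1 (add A):
            (B → C): β-rule — branch into ¬B  //  C.
              branch 2.1.1.1 (add ¬B):
                × closes — contains both B and ¬B.
              branch 2.1.1.2 (add C):
                ○ open, literals {A=T, B=T, C=T}.
          branch 2.1.2 (add ¬B):
            × closes — contains both B and ¬B.
      branch 2.2 (add ¬B, ¬C):
        × closes — contains both C and ¬C.
3 branches closed, 6 open.
An open branch gives a countermodel: A=F, B=T, C=F (unmentioned atoms arbitrary); under it the original formula is false.

Not valid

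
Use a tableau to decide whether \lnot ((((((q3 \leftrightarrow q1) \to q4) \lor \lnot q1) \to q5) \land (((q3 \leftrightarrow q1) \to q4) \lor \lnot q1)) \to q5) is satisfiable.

Unsatisfiable

Initial set: {T \lnot ((((((q3 \leftrightarrow q1) \to q4) \lor \lnot q1) \to q5) \land (((q3 \leftrightarrow q1) \to q4) \lor \lnot q1)) \to q5)}.
T \lnot ((((((q3 \leftrightarrow q1) \to q4) \lor \lnot q1) \to q5) \land (((q3 \leftrightarrow q1) \to q4) \lor \lnot q1)) \to q5): α-rule — add T (((((q3 \leftrightarrow q1) \to q4) \lor \lnot q1) \to q5) \land (((q3 \leftrightarrow q1) \to q4) \lor \lnot q1)), F q5.
T (((((q3 \leftrightarrow q1) \to q4) \lor \lnot q1) \to q5) \land (((q3 \leftrightarrow q1) \to q4) \lor \lnot q1)): α-rule — add T ((((q3 \leftrightarrow q1) \to q4) \lor \lnot q1) \to q5), T (((q3 \leftrightarrow q1) \to q4) \lor \lnot q1).
T ((((q3 \leftrightarrow q1) \to q4) \lor \lnot q1) \to q5): β-rule — branch into F (((q3 \leftrightarrow q1) \to q4) \lor \lnot q1)  //  T q5.
  branch 1 (add F (((q3 \leftrightarrow q1) \to q4) \lor \lnot q1)):
    F (((q3 \leftrightarrow q1) \to q4) \lor \lnot q1): α-rule — add F ((q3 \leftrightarrow q1) \to q4), F \lnot q1.
    F ((q3 \leftrightarrow q1) \to q4): α-rule — add T (q3 \leftrightarrow q1), F q4.
    T (((q3 \leftrightarrow q1) \to q4) \lor \lnot q1): β-rule — branch into T ((q3 \leftrightarrow q1) \to q4)  //  T \lnot q1.
      branch 1.1 (add T ((q3 \leftrightarrow q1) \to q4)):
        T (q3 \leftrightarrow q1): β-rule — branch into T q3, T q1  //  F q3, F q1.
          branch 1.1.1 (add T q3, T q1):
            T ((q3 \leftrightarrow q1) \to q4): β-rule — branch into F (q3 \leftrightarrow q1)  //  T q4.
              branch 1.1.1.1 (add F (q3 \leftrightarrow q1)):
                F (q3 \leftrightarrow q1): β-rule — branch into T q3, F q1  //  F q3, T q1.
                  branch 1.1.1.1.1 (add T q3, F q1):
                    × closes — contains both q1 and \lnot q1.
                  branch 1.1.1.1.2 (add F q3, T q1):
                    × closes — contains both q3 and \lnot q3.
              branch 1.1.1.2 (add T q4):
                × closes — contains both q4 and \lnot q4.
          branch 1.1.2 (add F q3, F q1):
            × closes — contains both q1 and \lnot q1.
      branch 1.2 (add T \lnot q1):
        × closes — contains both q1 and \lnot q1.
  branch 2 (add T q5):
    × closes — contains both q5 and \lnot q5.
All 6 branches close.
Every branch closed; the formula is unsatisfiable.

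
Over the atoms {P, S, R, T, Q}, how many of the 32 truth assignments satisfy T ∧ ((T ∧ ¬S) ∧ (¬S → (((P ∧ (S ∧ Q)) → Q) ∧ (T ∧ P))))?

Initial set: {T (T ∧ ((T ∧ ¬S) ∧ (¬S → (((P ∧ (S ∧ Q)) → Q) ∧ (T ∧ P)))))}.
T (T ∧ ((T ∧ ¬S) ∧ (¬S → (((P ∧ (S ∧ Q)) → Q) ∧ (T ∧ P))))): α-rule — add T T, T ((T ∧ ¬S) ∧ (¬S → (((P ∧ (S ∧ Q)) → Q) ∧ (T ∧ P)))).
T ((T ∧ ¬S) ∧ (¬S → (((P ∧ (S ∧ Q)) → Q) ∧ (T ∧ P)))): α-rule — add T (T ∧ ¬S), T (¬S → (((P ∧ (S ∧ Q)) → Q) ∧ (T ∧ P))).
T (T ∧ ¬S): α-rule — add T T, T ¬S.
T (¬S → (((P ∧ (S ∧ Q)) → Q) ∧ (T ∧ P))): β-rule — branch into F ¬S  //  T (((P ∧ (S ∧ Q)) → Q) ∧ (T ∧ P)).
  branch 1 (add F ¬S):
    × closes — contains both S and ¬S.
  branch 2 (add T (((P ∧ (S ∧ Q)) → Q) ∧ (T ∧ P))):
    T (((P ∧ (S ∧ Q)) → Q) ∧ (T ∧ P)): α-rule — add T ((P ∧ (S ∧ Q)) → Q), T (T ∧ P).
    T (T ∧ P): α-rule — add T T, T P.
    T ((P ∧ (S ∧ Q)) → Q): β-rule — branch into F (P ∧ (S ∧ Q))  //  T Q.
      branch 2.1 (add F (P ∧ (S ∧ Q))):
        F (P ∧ (S ∧ Q)): β-rule — branch into F P  //  F (S ∧ Q).
          branch 2.1.1 (add F P):
            × closes — contains both P and ¬P.
          branch 2.1.2 (add F (S ∧ Q)):
            F (S ∧ Q): β-rule — branch into F S  //  F Q.
              branch 2.1.2.1 (add F S):
                ○ open, literals {P=1, S=0, T=1}.
              branch 2.1.2.2 (add F Q):
                ○ open, literals {P=1, Q=0, S=0, T=1}.
      branch 2.2 (add T Q):
        ○ open, literals {P=1, Q=1, S=0, T=1}.
2 branches closed, 3 open.
Each open branch fixes some atoms; the unmentioned ones are free. Counting distinct full assignments: branch {P=1, S=0, T=1} (R, Q) contributes 4 new; branch {P=1, Q=0, S=0, T=1} (R) contributes 0 new; branch {P=1, Q=1, S=0, T=1} (R) contributes 0 new. Total: 4.

4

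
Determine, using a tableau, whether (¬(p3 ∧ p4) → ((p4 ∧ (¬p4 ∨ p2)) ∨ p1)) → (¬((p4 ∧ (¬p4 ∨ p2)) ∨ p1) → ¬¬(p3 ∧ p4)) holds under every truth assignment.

Assume the negation and expand:
Initial set: {¬((¬(p3 ∧ p4) → ((p4 ∧ (¬p4 ∨ p2)) ∨ p1)) → (¬((p4 ∧ (¬p4 ∨ p2)) ∨ p1) → ¬¬(p3 ∧ p4)))}.
¬((¬(p3 ∧ p4) → ((p4 ∧ (¬p4 ∨ p2)) ∨ p1)) → (¬((p4 ∧ (¬p4 ∨ p2)) ∨ p1) → ¬¬(p3 ∧ p4))): α-rule — add (¬(p3 ∧ p4) → ((p4 ∧ (¬p4 ∨ p2)) ∨ p1)), ¬(¬((p4 ∧ (¬p4 ∨ p2)) ∨ p1) → ¬¬(p3 ∧ p4)).
¬(¬((p4 ∧ (¬p4 ∨ p2)) ∨ p1) → ¬¬(p3 ∧ p4)): α-rule — add ¬((p4 ∧ (¬p4 ∨ p2)) ∨ p1), ¬¬¬(p3 ∧ p4).
¬((p4 ∧ (¬p4 ∨ p2)) ∨ p1): α-rule — add ¬(p4 ∧ (¬p4 ∨ p2)), ¬p1.
¬¬¬(p3 ∧ p4): drop double negation, giving ¬(p3 ∧ p4).
(¬(p3 ∧ p4) → ((p4 ∧ (¬p4 ∨ p2)) ∨ p1)): β-rule — branch into ¬¬(p3 ∧ p4)  //  ((p4 ∧ (¬p4 ∨ p2)) ∨ p1).
  branch 1 (add ¬¬(p3 ∧ p4)):
    ¬¬(p3 ∧ p4): α-rule — add p3, p4.
    ¬(p4 ∧ (¬p4 ∨ p2)): β-rule — branch into ¬p4  //  ¬(¬p4 ∨ p2).
      branch 1.1 (add ¬p4):
        × closes — contains both p4 and ¬p4.
      branch 1.2 (add ¬(¬p4 ∨ p2)):
        ¬(¬p4 ∨ p2): α-rule — add ¬¬p4, ¬p2.
        ¬(p3 ∧ p4): β-rule — branch into ¬p3  //  ¬p4.
          branch 1.2.1 (add ¬p3):
            × closes — contains both p3 and ¬p3.
          branch 1.2.2 (add ¬p4):
            × closes — contains both p4 and ¬p4.
  branch 2 (add ((p4 ∧ (¬p4 ∨ p2)) ∨ p1)):
    ¬(p4 ∧ (¬p4 ∨ p2)): β-rule — branch into ¬p4  //  ¬(¬p4 ∨ p2).
      branch 2.1 (add ¬p4):
        ¬(p3 ∧ p4): β-rule — branch into ¬p3  //  ¬p4.
          branch 2.1.1 (add ¬p3):
            ((p4 ∧ (¬p4 ∨ p2)) ∨ p1): β-rule — branch into (p4 ∧ (¬p4 ∨ p2))  //  p1.
              branch 2.1.1.1 (add (p4 ∧ (¬p4 ∨ p2))):
                (p4 ∧ (¬p4 ∨ p2)): α-rule — add p4, (¬p4 ∨ p2).
                × closes — contains both p4 and ¬p4.
              branch 2.1.1.2 (add p1):
                × closes — contains both p1 and ¬p1.
          branch 2.1.2 (add ¬p4):
            ((p4 ∧ (¬p4 ∨ p2)) ∨ p1): β-rule — branch into (p4 ∧ (¬p4 ∨ p2))  //  p1.
              branch 2.1.2.1 (add (p4 ∧ (¬p4 ∨ p2))):
                (p4 ∧ (¬p4 ∨ p2)): α-rule — add p4, (¬p4 ∨ p2).
                × closes — contains both p4 and ¬p4.
              branch 2.1.2.2 (add p1):
                × closes — contains both p1 and ¬p1.
      branch 2.2 (add ¬(¬p4 ∨ p2)):
        ¬(¬p4 ∨ p2): α-rule — add ¬¬p4, ¬p2.
        ¬(p3 ∧ p4): β-rule — branch into ¬p3  //  ¬p4.
          branch 2.2.1 (add ¬p3):
            ((p4 ∧ (¬p4 ∨ p2)) ∨ p1): β-rule — branch into (p4 ∧ (¬p4 ∨ p2))  //  p1.
              branch 2.2.1.1 (add (p4 ∧ (¬p4 ∨ p2))):
                (p4 ∧ (¬p4 ∨ p2)): α-rule — add p4, (¬p4 ∨ p2).
                (¬p4 ∨ p2): β-rule — branch into ¬p4  //  p2.
                  branch 2.2.1.1.1 (add ¬p4):
                    × closes — contains both p4 and ¬p4.
                  branch 2.2.1.1.2 (add p2):
                    × closes — contains both p2 and ¬p2.
              branch 2.2.1.2 (add p1):
                × closes — contains both p1 and ¬p1.
          branch 2.2.2 (add ¬p4):
            × closes — contains both p4 and ¬p4.
All 11 branches close.
Every branch closed, so the negation is unsatisfiable and the formula is valid.

Valid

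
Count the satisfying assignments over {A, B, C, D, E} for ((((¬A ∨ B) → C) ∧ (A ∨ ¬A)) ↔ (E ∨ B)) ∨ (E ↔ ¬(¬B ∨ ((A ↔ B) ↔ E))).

26

Initial set: {(((((¬A ∨ B) → C) ∧ (A ∨ ¬A)) ↔ (E ∨ B)) ∨ (E ↔ ¬(¬B ∨ ((A ↔ B) ↔ E))))}.
(((((¬A ∨ B) → C) ∧ (A ∨ ¬A)) ↔ (E ∨ B)) ∨ (E ↔ ¬(¬B ∨ ((A ↔ B) ↔ E)))): β-rule — branch into ((((¬A ∨ B) → C) ∧ (A ∨ ¬A)) ↔ (E ∨ B))  //  (E ↔ ¬(¬B ∨ ((A ↔ B) ↔ E))).
  branch 1 (add ((((¬A ∨ B) → C) ∧ (A ∨ ¬A)) ↔ (E ∨ B))):
    ((((¬A ∨ B) → C) ∧ (A ∨ ¬A)) ↔ (E ∨ B)): β-rule — branch into (((¬A ∨ B) → C) ∧ (A ∨ ¬A)), (E ∨ B)  //  ¬(((¬A ∨ B) → C) ∧ (A ∨ ¬A)), ¬(E ∨ B).
      branch 1.1 (add (((¬A ∨ B) → C) ∧ (A ∨ ¬A)), (E ∨ B)):
        (((¬A ∨ B) → C) ∧ (A ∨ ¬A)): α-rule — add ((¬A ∨ B) → C), (A ∨ ¬A).
        (E ∨ B): β-rule — branch into E  //  B.
          branch 1.1.1 (add E):
            ((¬A ∨ B) → C): β-rule — branch into ¬(¬A ∨ B)  //  C.
              branch 1.1.1.1 (add ¬(¬A ∨ B)):
                ¬(¬A ∨ B): α-rule — add ¬¬A, ¬B.
                (A ∨ ¬A): β-rule — branch into A  //  ¬A.
                  branch 1.1.1.1.1 (add A):
                    ○ open, literals {A=1, B=0, E=1}.
                  branch 1.1.1.1.2 (add ¬A):
                    × closes — contains both A and ¬A.
              branch 1.1.1.2 (add C):
                (A ∨ ¬A): β-rule — branch into A  //  ¬A.
                  branch 1.1.1.2.1 (add A):
                    ○ open, literals {A=1, C=1, E=1}.
                  branch 1.1.1.2.2 (add ¬A):
                    ○ open, literals {A=0, C=1, E=1}.
          branch 1.1.2 (add B):
            ((¬A ∨ B) → C): β-rule — branch into ¬(¬A ∨ B)  //  C.
              branch 1.1.2.1 (add ¬(¬A ∨ B)):
                ¬(¬A ∨ B): α-rule — add ¬¬A, ¬B.
                × closes — contains both B and ¬B.
              branch 1.1.2.2 (add C):
                (A ∨ ¬A): β-rule — branch into A  //  ¬A.
                  branch 1.1.2.2.1 (add A):
                    ○ open, literals {A=1, B=1, C=1}.
                  branch 1.1.2.2.2 (add ¬A):
                    ○ open, literals {A=0, B=1, C=1}.
      branch 1.2 (add ¬(((¬A ∨ B) → C) ∧ (A ∨ ¬A)), ¬(E ∨ B)):
        ¬(E ∨ B): α-rule — add ¬E, ¬B.
        ¬(((¬A ∨ B) → C) ∧ (A ∨ ¬A)): β-rule — branch into ¬((¬A ∨ B) → C)  //  ¬(A ∨ ¬A).
          branch 1.2.1 (add ¬((¬A ∨ B) → C)):
            ¬((¬A ∨ B) → C): α-rule — add (¬A ∨ B), ¬C.
            (¬A ∨ B): β-rule — branch into ¬A  //  B.
              branch 1.2.1.1 (add ¬A):
                ○ open, literals {A=0, B=0, C=0, E=0}.
              branch 1.2.1.2 (add B):
                × closes — contains both B and ¬B.
          branch 1.2.2 (add ¬(A ∨ ¬A)):
            ¬(A ∨ ¬A): α-rule — add ¬A, ¬¬A.
            × closes — contains both A and ¬A.
  branch 2 (add (E ↔ ¬(¬B ∨ ((A ↔ B) ↔ E)))):
    (E ↔ ¬(¬B ∨ ((A ↔ B) ↔ E))): β-rule — branch into E, ¬(¬B ∨ ((A ↔ B) ↔ E))  //  ¬E, ¬¬(¬B ∨ ((A ↔ B) ↔ E)).
      branch 2.1 (add E, ¬(¬B ∨ ((A ↔ B) ↔ E))):
        ¬(¬B ∨ ((A ↔ B) ↔ E)): α-rule — add ¬¬B, ¬((A ↔ B) ↔ E).
        ¬((A ↔ B) ↔ E): β-rule — branch into (A ↔ B), ¬E  //  ¬(A ↔ B), E.
          branch 2.1.1 (add (A ↔ B), ¬E):
            × closes — contains both E and ¬E.
          branch 2.1.2 (add ¬(A ↔ B), E):
            ¬(A ↔ B): β-rule — branch into A, ¬B  //  ¬A, B.
              branch 2.1.2.1 (add A, ¬B):
                × closes — contains both B and ¬B.
              branch 2.1.2.2 (add ¬A, B):
                ○ open, literals {A=0, B=1, E=1}.
      branch 2.2 (add ¬E, ¬¬(¬B ∨ ((A ↔ B) ↔ E))):
        ¬¬(¬B ∨ ((A ↔ B) ↔ E)): β-rule — branch into ¬B  //  ((A ↔ B) ↔ E).
          branch 2.2.1 (add ¬B):
            ○ open, literals {B=0, E=0}.
          branch 2.2.2 (add ((A ↔ B) ↔ E)):
            ((A ↔ B) ↔ E): β-rule — branch into (A ↔ B), E  //  ¬(A ↔ B), ¬E.
              branch 2.2.2.1 (add (A ↔ B), E):
                × closes — contains both E and ¬E.
              branch 2.2.2.2 (add ¬(A ↔ B), ¬E):
                ¬(A ↔ B): β-rule — branch into A, ¬B  //  ¬A, B.
                  branch 2.2.2.2.1 (add A, ¬B):
                    ○ open, literals {A=1, B=0, E=0}.
                  branch 2.2.2.2.2 (add ¬A, B):
                    ○ open, literals {A=0, B=1, E=0}.
7 branches closed, 10 open.
Each open branch fixes some atoms; the unmentioned ones are free. Counting distinct full assignments: branch {A=1, B=0, E=1} (C, D) contributes 4 new; branch {A=1, C=1, E=1} (B, D) contributes 2 new; branch {A=0, C=1, E=1} (B, D) contributes 4 new; branch {A=1, B=1, C=1} (D, E) contributes 2 new; branch {A=0, B=1, C=1} (D, E) contributes 2 new; branch {A=0, B=0, C=0, E=0} (D) contributes 2 new; branch {A=0, B=1, E=1} (C, D) contributes 2 new; branch {B=0, E=0} (A, C, D) contributes 6 new; branch {A=1, B=0, E=0} (C, D) contributes 0 new; branch {A=0, B=1, E=0} (C, D) contributes 2 new. Total: 26.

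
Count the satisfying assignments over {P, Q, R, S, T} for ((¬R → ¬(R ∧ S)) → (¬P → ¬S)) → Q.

20

Initial set: {(((¬R → ¬(R ∧ S)) → (¬P → ¬S)) → Q)}.
(((¬R → ¬(R ∧ S)) → (¬P → ¬S)) → Q): β-rule — branch into ¬((¬R → ¬(R ∧ S)) → (¬P → ¬S))  //  Q.
  branch 1 (add ¬((¬R → ¬(R ∧ S)) → (¬P → ¬S))):
    ¬((¬R → ¬(R ∧ S)) → (¬P → ¬S)): α-rule — add (¬R → ¬(R ∧ S)), ¬(¬P → ¬S).
    ¬(¬P → ¬S): α-rule — add ¬P, ¬¬S.
    (¬R → ¬(R ∧ S)): β-rule — branch into ¬¬R  //  ¬(R ∧ S).
      branch 1.1 (add ¬¬R):
        ○ open, literals {P=F, R=T, S=T}.
      branch 1.2 (add ¬(R ∧ S)):
        ¬(R ∧ S): β-rule — branch into ¬R  //  ¬S.
          branch 1.2.1 (add ¬R):
            ○ open, literals {P=F, R=F, S=T}.
          branch 1.2.2 (add ¬S):
            × closes — contains both S and ¬S.
  branch 2 (add Q):
    ○ open, literals {Q=T}.
1 branch closed, 3 open.
Each open branch fixes some atoms; the unmentioned ones are free. Counting distinct full assignments: branch {P=F, R=T, S=T} (Q, T) contributes 4 new; branch {P=F, R=F, S=T} (Q, T) contributes 4 new; branch {Q=T} (P, R, S, T) contributes 12 new. Total: 20.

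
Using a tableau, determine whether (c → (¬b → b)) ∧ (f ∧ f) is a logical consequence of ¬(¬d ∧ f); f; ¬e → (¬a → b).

No

Initial set: {¬(¬d ∧ f); f; (¬e → (¬a → b)); ¬((c → (¬b → b)) ∧ (f ∧ f))}.
¬(¬d ∧ f): β-rule — branch into ¬¬d  //  ¬f.
  branch 1 (add ¬¬d):
    (¬e → (¬a → b)): β-rule — branch into ¬¬e  //  (¬a → b).
      branch 1.1 (add ¬¬e):
        ¬((c → (¬b → b)) ∧ (f ∧ f)): β-rule — branch into ¬(c → (¬b → b))  //  ¬(f ∧ f).
          branch 1.1.1 (add ¬(c → (¬b → b))):
            ¬(c → (¬b → b)): α-rule — add c, ¬(¬b → b).
            ¬(¬b → b): α-rule — add ¬b, ¬b.
            ○ open, literals {b=0, c=1, d=1, e=1, f=1}.
          branch 1.1.2 (add ¬(f ∧ f)):
            ¬(f ∧ f): β-rule — branch into ¬f  //  ¬f.
              branch 1.1.2.1 (add ¬f):
                × closes — contains both f and ¬f.
              branch 1.1.2.2 (add ¬f):
                × closes — contains both f and ¬f.
      branch 1.2 (add (¬a → b)):
        ¬((c → (¬b → b)) ∧ (f ∧ f)): β-rule — branch into ¬(c → (¬b → b))  //  ¬(f ∧ f).
          branch 1.2.1 (add ¬(c → (¬b → b))):
            ¬(c → (¬b → b)): α-rule — add c, ¬(¬b → b).
            ¬(¬b → b): α-rule — add ¬b, ¬b.
            (¬a → b): β-rule — branch into ¬¬a  //  b.
              branch 1.2.1.1 (add ¬¬a):
                ○ open, literals {a=1, b=0, c=1, d=1, f=1}.
              branch 1.2.1.2 (add b):
                × closes — contains both b and ¬b.
          branch 1.2.2 (add ¬(f ∧ f)):
            (¬a → b): β-rule — branch into ¬¬a  //  b.
              branch 1.2.2.1 (add ¬¬a):
                ¬(f ∧ f): β-rule — branch into ¬f  //  ¬f.
                  branch 1.2.2.1.1 (add ¬f):
                    × closes — contains both f and ¬f.
                  branch 1.2.2.1.2 (add ¬f):
                    × closes — contains both f and ¬f.
              branch 1.2.2.2 (add b):
                ¬(f ∧ f): β-rule — branch into ¬f  //  ¬f.
                  branch 1.2.2.2.1 (add ¬f):
                    × closes — contains both f and ¬f.
                  branch 1.2.2.2.2 (add ¬f):
                    × closes — contains both f and ¬f.
  branch 2 (add ¬f):
    × closes — contains both f and ¬f.
8 branches closed, 2 open.
An open branch gives a countermodel: b=0, c=1, d=1, e=1, f=1 (unmentioned atoms arbitrary); the premises hold there but the conclusion fails.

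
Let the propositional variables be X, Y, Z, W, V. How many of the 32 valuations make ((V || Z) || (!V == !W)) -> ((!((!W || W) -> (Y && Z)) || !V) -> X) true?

Initial set: {(((V || Z) || (!V == !W)) -> ((!((!W || W) -> (Y && Z)) || !V) -> X))}.
(((V || Z) || (!V == !W)) -> ((!((!W || W) -> (Y && Z)) || !V) -> X)): β-rule — branch into !((V || Z) || (!V == !W))  //  ((!((!W || W) -> (Y && Z)) || !V) -> X).
  branch 1 (add !((V || Z) || (!V == !W))):
    !((V || Z) || (!V == !W)): α-rule — add !(V || Z), !(!V == !W).
    !(V || Z): α-rule — add !V, !Z.
    !(!V == !W): β-rule — branch into !V, !!W  //  !!V, !W.
      branch 1.1 (add !V, !!W):
        ○ open, literals {V=false, W=true, Z=false}.
      branch 1.2 (add !!V, !W):
        × closes — contains both V and !V.
  branch 2 (add ((!((!W || W) -> (Y && Z)) || !V) -> X)):
    ((!((!W || W) -> (Y && Z)) || !V) -> X): β-rule — branch into !(!((!W || W) -> (Y && Z)) || !V)  //  X.
      branch 2.1 (add !(!((!W || W) -> (Y && Z)) || !V)):
        !(!((!W || W) -> (Y && Z)) || !V): α-rule — add !!((!W || W) -> (Y && Z)), !!V.
        !!((!W || W) -> (Y && Z)): β-rule — branch into !(!W || W)  //  (Y && Z).
          branch 2.1.1 (add !(!W || W)):
            !(!W || W): α-rule — add !!W, !W.
            × closes — contains both W and !W.
          branch 2.1.2 (add (Y && Z)):
            (Y && Z): α-rule — add Y, Z.
            ○ open, literals {V=true, Y=true, Z=true}.
      branch 2.2 (add X):
        ○ open, literals {X=true}.
2 branches closed, 3 open.
Each open branch fixes some atoms; the unmentioned ones are free. Counting distinct full assignments: branch {V=false, W=true, Z=false} (X, Y) contributes 4 new; branch {V=true, Y=true, Z=true} (X, W) contributes 4 new; branch {X=true} (Y, Z, W, V) contributes 12 new. Total: 20.

20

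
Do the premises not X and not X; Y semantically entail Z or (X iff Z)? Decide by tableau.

Yes

Initial set: {(not X and not X); Y; not (Z or (X iff Z))}.
(not X and not X): α-rule — add not X, not X.
not (Z or (X iff Z)): α-rule — add not Z, not (X iff Z).
not (X iff Z): β-rule — branch into X, not Z  //  not X, Z.
  branch 1 (add X, not Z):
    × closes — contains both X and not X.
  branch 2 (add not X, Z):
    × closes — contains both Z and not Z.
All 2 branches close.
Every branch closed, so the premises entail the conclusion.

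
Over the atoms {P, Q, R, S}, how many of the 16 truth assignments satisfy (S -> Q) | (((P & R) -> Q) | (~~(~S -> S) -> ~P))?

15

Initial set: {((S -> Q) | (((P & R) -> Q) | (~~(~S -> S) -> ~P)))}.
((S -> Q) | (((P & R) -> Q) | (~~(~S -> S) -> ~P))): β-rule — branch into (S -> Q)  //  (((P & R) -> Q) | (~~(~S -> S) -> ~P)).
  branch 1 (add (S -> Q)):
    (S -> Q): β-rule — branch into ~S  //  Q.
      branch 1.1 (add ~S):
        ○ open, literals {S=F}.
      branch 1.2 (add Q):
        ○ open, literals {Q=T}.
  branch 2 (add (((P & R) -> Q) | (~~(~S -> S) -> ~P))):
    (((P & R) -> Q) | (~~(~S -> S) -> ~P)): β-rule — branch into ((P & R) -> Q)  //  (~~(~S -> S) -> ~P).
      branch 2.1 (add ((P & R) -> Q)):
        ((P & R) -> Q): β-rule — branch into ~(P & R)  //  Q.
          branch 2.1.1 (add ~(P & R)):
            ~(P & R): β-rule — branch into ~P  //  ~R.
              branch 2.1.1.1 (add ~P):
                ○ open, literals {P=F}.
              branch 2.1.1.2 (add ~R):
                ○ open, literals {R=F}.
          branch 2.1.2 (add Q):
            ○ open, literals {Q=T}.
      branch 2.2 (add (~~(~S -> S) -> ~P)):
        (~~(~S -> S) -> ~P): β-rule — branch into ~~~(~S -> S)  //  ~P.
          branch 2.2.1 (add ~~~(~S -> S)):
            ~~~(~S -> S): drop double negation, giving ~(~S -> S).
            ~(~S -> S): α-rule — add ~S, ~S.
            ○ open, literals {S=F}.
          branch 2.2.2 (add ~P):
            ○ open, literals {P=F}.
0 branches closed, 7 open.
Each open branch fixes some atoms; the unmentioned ones are free. Counting distinct full assignments: branch {S=F} (P, Q, R) contributes 8 new; branch {Q=T} (P, R, S) contributes 4 new; branch {P=F} (Q, R, S) contributes 2 new; branch {R=F} (P, Q, S) contributes 1 new; branch {Q=T} (P, R, S) contributes 0 new; branch {S=F} (P, Q, R) contributes 0 new; branch {P=F} (Q, R, S) contributes 0 new. Total: 15.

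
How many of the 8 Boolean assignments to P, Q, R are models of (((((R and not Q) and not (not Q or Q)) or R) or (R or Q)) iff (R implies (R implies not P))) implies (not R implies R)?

Initial set: {((((((R and not Q) and not (not Q or Q)) or R) or (R or Q)) iff (R implies (R implies not P))) implies (not R implies R))}.
((((((R and not Q) and not (not Q or Q)) or R) or (R or Q)) iff (R implies (R implies not P))) implies (not R implies R)): β-rule — branch into not (((((R and not Q) and not (not Q or Q)) or R) or (R or Q)) iff (R implies (R implies not P)))  //  (not R implies R).
  branch 1 (add not (((((R and not Q) and not (not Q or Q)) or R) or (R or Q)) iff (R implies (R implies not P)))):
    not (((((R and not Q) and not (not Q or Q)) or R) or (R or Q)) iff (R implies (R implies not P))): β-rule — branch into ((((R and not Q) and not (not Q or Q)) or R) or (R or Q)), not (R implies (R implies not P))  //  not ((((R and not Q) and not (not Q or Q)) or R) or (R or Q)), (R implies (R implies not P)).
      branch 1.1 (add ((((R and not Q) and not (not Q or Q)) or R) or (R or Q)), not (R implies (R implies not P))):
        not (R implies (R implies not P)): α-rule — add R, not (R implies not P).
        not (R implies not P): α-rule — add R, not not P.
        ((((R and not Q) and not (not Q or Q)) or R) or (R or Q)): β-rule — branch into (((R and not Q) and not (not Q or Q)) or R)  //  (R or Q).
          branch 1.1.1 (add (((R and not Q) and not (not Q or Q)) or R)):
            (((R and not Q) and not (not Q or Q)) or R): β-rule — branch into ((R and not Q) and not (not Q or Q))  //  R.
              branch 1.1.1.1 (add ((R and not Q) and not (not Q or Q))):
                ((R and not Q) and not (not Q or Q)): α-rule — add (R and not Q), not (not Q or Q).
                (R and not Q): α-rule — add R, not Q.
                not (not Q or Q): α-rule — add not not Q, not Q.
                × closes — contains both Q and not Q.
              branch 1.1.1.2 (add R):
                ○ open, literals {P=T, R=T}.
          branch 1.1.2 (add (R or Q)):
            (R or Q): β-rule — branch into R  //  Q.
              branch 1.1.2.1 (add R):
                ○ open, literals {P=T, R=T}.
              branch 1.1.2.2 (add Q):
                ○ open, literals {P=T, Q=T, R=T}.
      branch 1.2 (add not ((((R and not Q) and not (not Q or Q)) or R) or (R or Q)), (R implies (R implies not P))):
        not ((((R and not Q) and not (not Q or Q)) or R) or (R or Q)): α-rule — add not (((R and not Q) and not (not Q or Q)) or R), not (R or Q).
        not (((R and not Q) and not (not Q or Q)) or R): α-rule — add not ((R and not Q) and not (not Q or Q)), not R.
        not (R or Q): α-rule — add not R, not Q.
        (R implies (R implies not P)): β-rule — branch into not R  //  (R implies not P).
          branch 1.2.1 (add not R):
            not ((R and not Q) and not (not Q or Q)): β-rule — branch into not (R and not Q)  //  not not (not Q or Q).
              branch 1.2.1.1 (add not (R and not Q)):
                not (R and not Q): β-rule — branch into not R  //  not not Q.
                  branch 1.2.1.1.1 (add not R):
                    ○ open, literals {Q=F, R=F}.
                  branch 1.2.1.1.2 (add not not Q):
                    × closes — contains both Q and not Q.
              branch 1.2.1.2 (add not not (not Q or Q)):
                not not (not Q or Q): β-rule — branch into not Q  //  Q.
                  branch 1.2.1.2.1 (add not Q):
                    ○ open, literals {Q=F, R=F}.
                  branch 1.2.1.2.2 (add Q):
                    × closes — contains both Q and not Q.
          branch 1.2.2 (add (R implies not P)):
            not ((R and not Q) and not (not Q or Q)): β-rule — branch into not (R and not Q)  //  not not (not Q or Q).
              branch 1.2.2.1 (add not (R and not Q)):
                (R implies not P): β-rule — branch into not R  //  not P.
                  branch 1.2.2.1.1 (add not R):
                    not (R and not Q): β-rule — branch into not R  //  not not Q.
                      branch 1.2.2.1.1.1 (add not R):
                        ○ open, literals {Q=F, R=F}.
                      branch 1.2.2.1.1.2 (add not not Q):
                        × closes — contains both Q and not Q.
                  branch 1.2.2.1.2 (add not P):
                    not (R and not Q): β-rule — branch into not R  //  not not Q.
                      branch 1.2.2.1.2.1 (add not R):
                        ○ open, literals {P=F, Q=F, R=F}.
                      branch 1.2.2.1.2.2 (add not not Q):
                        × closes — contains both Q and not Q.
              branch 1.2.2.2 (add not not (not Q or Q)):
                (R implies not P): β-rule — branch into not R  //  not P.
                  branch 1.2.2.2.1 (add not R):
                    not not (not Q or Q): β-rule — branch into not Q  //  Q.
                      branch 1.2.2.2.1.1 (add not Q):
                        ○ open, literals {Q=F, R=F}.
                      branch 1.2.2.2.1.2 (add Q):
                        × closes — contains both Q and not Q.
                  branch 1.2.2.2.2 (add not P):
                    not not (not Q or Q): β-rule — branch into not Q  //  Q.
                      branch 1.2.2.2.2.1 (add not Q):
                        ○ open, literals {P=F, Q=F, R=F}.
                      branch 1.2.2.2.2.2 (add Q):
                        × closes — contains both Q and not Q.
  branch 2 (add (not R implies R)):
    (not R implies R): β-rule — branch into not not R  //  R.
      branch 2.1 (add not not R):
        ○ open, literals {R=T}.
      branch 2.2 (add R):
        ○ open, literals {R=T}.
7 branches closed, 11 open.
Each open branch fixes some atoms; the unmentioned ones are free. Counting distinct full assignments: branch {P=T, R=T} (Q) contributes 2 new; branch {P=T, R=T} (Q) contributes 0 new; branch {P=T, Q=T, R=T} (none free) contributes 0 new; branch {Q=F, R=F} (P) contributes 2 new; branch {Q=F, R=F} (P) contributes 0 new; branch {Q=F, R=F} (P) contributes 0 new; branch {P=F, Q=F, R=F} (none free) contributes 0 new; branch {Q=F, R=F} (P) contributes 0 new; branch {P=F, Q=F, R=F} (none free) contributes 0 new; branch {R=T} (P, Q) contributes 2 new; branch {R=T} (P, Q) contributes 0 new. Total: 6.

6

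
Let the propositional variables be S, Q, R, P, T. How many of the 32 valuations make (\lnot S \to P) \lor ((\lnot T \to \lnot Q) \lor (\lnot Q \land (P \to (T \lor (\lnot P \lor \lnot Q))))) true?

30

Initial set: {((\lnot S \to P) \lor ((\lnot T \to \lnot Q) \lor (\lnot Q \land (P \to (T \lor (\lnot P \lor \lnot Q))))))}.
((\lnot S \to P) \lor ((\lnot T \to \lnot Q) \lor (\lnot Q \land (P \to (T \lor (\lnot P \lor \lnot Q)))))): β-rule — branch into (\lnot S \to P)  //  ((\lnot T \to \lnot Q) \lor (\lnot Q \land (P \to (T \lor (\lnot P \lor \lnot Q))))).
  branch 1 (add (\lnot S \to P)):
    (\lnot S \to P): β-rule — branch into \lnot \lnot S  //  P.
      branch 1.1 (add \lnot \lnot S):
        ○ open, literals {S=T}.
      branch 1.2 (add P):
        ○ open, literals {P=T}.
  branch 2 (add ((\lnot T \to \lnot Q) \lor (\lnot Q \land (P \to (T \lor (\lnot P \lor \lnot Q)))))):
    ((\lnot T \to \lnot Q) \lor (\lnot Q \land (P \to (T \lor (\lnot P \lor \lnot Q))))): β-rule — branch into (\lnot T \to \lnot Q)  //  (\lnot Q \land (P \to (T \lor (\lnot P \lor \lnot Q)))).
      branch 2.1 (add (\lnot T \to \lnot Q)):
        (\lnot T \to \lnot Q): β-rule — branch into \lnot \lnot T  //  \lnot Q.
          branch 2.1.1 (add \lnot \lnot T):
            ○ open, literals {T=T}.
          branch 2.1.2 (add \lnot Q):
            ○ open, literals {Q=F}.
      branch 2.2 (add (\lnot Q \land (P \to (T \lor (\lnot P \lor \lnot Q))))):
        (\lnot Q \land (P \to (T \lor (\lnot P \lor \lnot Q)))): α-rule — add \lnot Q, (P \to (T \lor (\lnot P \lor \lnot Q))).
        (P \to (T \lor (\lnot P \lor \lnot Q))): β-rule — branch into \lnot P  //  (T \lor (\lnot P \lor \lnot Q)).
          branch 2.2.1 (add \lnot P):
            ○ open, literals {P=F, Q=F}.
          branch 2.2.2 (add (T \lor (\lnot P \lor \lnot Q))):
            (T \lor (\lnot P \lor \lnot Q)): β-rule — branch into T  //  (\lnot P \lor \lnot Q).
              branch 2.2.2.1 (add T):
                ○ open, literals {Q=F, T=T}.
              branch 2.2.2.2 (add (\lnot P \lor \lnot Q)):
                (\lnot P \lor \lnot Q): β-rule — branch into \lnot P  //  \lnot Q.
                  branch 2.2.2.2.1 (add \lnot P):
                    ○ open, literals {P=F, Q=F}.
                  branch 2.2.2.2.2 (add \lnot Q):
                    ○ open, literals {Q=F}.
0 branches closed, 8 open.
Each open branch fixes some atoms; the unmentioned ones are free. Counting distinct full assignments: branch {S=T} (Q, R, P, T) contributes 16 new; branch {P=T} (S, Q, R, T) contributes 8 new; branch {T=T} (S, Q, R, P) contributes 4 new; branch {Q=F} (S, R, P, T) contributes 2 new; branch {P=F, Q=F} (S, R, T) contributes 0 new; branch {Q=F, T=T} (S, R, P) contributes 0 new; branch {P=F, Q=F} (S, R, T) contributes 0 new; branch {Q=F} (S, R, P, T) contributes 0 new. Total: 30.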